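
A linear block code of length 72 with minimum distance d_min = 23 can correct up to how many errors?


Correction capability = floor((d-1)/2) = floor((23-1)/2) = 11

11 errors


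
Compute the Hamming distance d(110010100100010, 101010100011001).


Count differing positions: . ^ ^ . . . . . . ^ ^ ^ . ^ ^ = 7 differences

7


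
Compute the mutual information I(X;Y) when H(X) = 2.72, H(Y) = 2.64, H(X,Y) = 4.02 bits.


I(X;Y) = H(X) + H(Y) - H(X,Y) = 2.72 + 2.64 - 4.02 = 1.34

1.34 bits


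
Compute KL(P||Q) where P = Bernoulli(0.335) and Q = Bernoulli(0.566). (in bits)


KL = p*log2(p/q) + (1-p)*log2((1-p)/(1-q)) = 0.335*log2(0.335/0.566) + 0.665*log2(0.665/0.434) = 0.1559

0.1559 bits


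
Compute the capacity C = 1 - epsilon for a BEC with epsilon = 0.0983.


C = 1 - epsilon = 1 - 0.0983 = 0.9017

0.9017 bits


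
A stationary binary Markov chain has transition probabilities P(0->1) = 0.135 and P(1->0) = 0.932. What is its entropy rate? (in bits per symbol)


Stationary distribution: pi_0 = p10/(p01+p10) = 0.8735, pi_1 = 0.1265. Entropy rate H' = pi_0*H(p01) + pi_1*H(p10) = 0.8735*0.571 + 0.1265*0.3584 = 0.5441

0.5441 bits/symbol


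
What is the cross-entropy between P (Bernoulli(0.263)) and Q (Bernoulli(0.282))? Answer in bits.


H(P,Q) = -p*log2(q) - (1-p)*log2(1-q). -0.263*log2(0.282) = 0.480299; -0.737*log2(0.718) = 0.352245. H(P,Q) = 0.480299 + 0.352245 = 0.8325

0.8325 bits


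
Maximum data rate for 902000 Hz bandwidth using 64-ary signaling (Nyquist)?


Rate = 2 * B * log2(M) = 2 * 902000 * 6.0 = 10824000.0

10824000.0 bps


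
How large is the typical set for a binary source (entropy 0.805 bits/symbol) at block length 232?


log2|A_typical| = nH = 232 * 0.805 = 186.76, so |A_typical| ~ 2^186.76 = 1.661e+56

1.661e+56


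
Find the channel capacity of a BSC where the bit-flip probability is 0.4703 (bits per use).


H(p) = -p*log2(p) - (1-p)*log2(1-p) = -0.4703*log2(0.4703) - 0.5297*log2(0.5297) = 0.511849 + 0.485604 = 0.9975. C = 1 - H(p) = 1 - 0.9975 = 0.0025

0.0025 bits


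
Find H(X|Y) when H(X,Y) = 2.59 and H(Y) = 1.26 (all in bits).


H(X|Y) = H(X,Y) - H(Y) = 2.59 - 1.26 = 1.33

1.33 bits


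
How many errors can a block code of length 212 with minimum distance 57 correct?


Correction capability = floor((d-1)/2) = floor((57-1)/2) = 28

28 errors


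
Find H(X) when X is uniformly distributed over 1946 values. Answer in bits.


H = log2(n) = log2(1946) = 10.9263

10.9263 bits


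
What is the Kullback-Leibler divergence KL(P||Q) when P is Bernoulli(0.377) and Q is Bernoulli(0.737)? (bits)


KL = p*log2(p/q) + (1-p)*log2((1-p)/(1-q)) = 0.377*log2(0.377/0.737) + 0.623*log2(0.623/0.263) = 0.4105

0.4105 bits


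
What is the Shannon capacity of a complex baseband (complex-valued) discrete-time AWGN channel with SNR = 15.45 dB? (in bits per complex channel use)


SNR_linear = 10^(15.45/10) = 35.0752; C = log2(1 + SNR_linear) = log2(1 + 35.0752) = 5.1729

5.1729 bits/channel use


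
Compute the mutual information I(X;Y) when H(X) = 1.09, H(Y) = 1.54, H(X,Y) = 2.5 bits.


I(X;Y) = H(X) + H(Y) - H(X,Y) = 1.09 + 1.54 - 2.5 = 0.13

0.13 bits


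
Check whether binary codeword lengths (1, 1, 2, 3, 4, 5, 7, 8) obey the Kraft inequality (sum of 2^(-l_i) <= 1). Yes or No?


Kraft sum = sum(2^(-l_i)) = 1.4805, need <= 1. Result: violated (a binary prefix-free code with these lengths cannot exist)

No


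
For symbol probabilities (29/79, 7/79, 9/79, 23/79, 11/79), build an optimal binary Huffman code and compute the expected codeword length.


Huffman construction (repeatedly merge the two least-probable nodes; each merge adds 1 bit to every symbol beneath it): 7/79 + 9/79 = 16/79; 11/79 + 16/79 = 27/79; 23/79 + 27/79 = 50/79; 29/79 + 50/79 = 1. Resulting codeword lengths (in the order the probabilities were given): (1, 4, 4, 2, 3). L_avg = sum(p_i * l_i) = 29/79*1 + 7/79*4 + 9/79*4 + 23/79*2 + 11/79*3 = 172/79 = 2.1772

2.1772 bits


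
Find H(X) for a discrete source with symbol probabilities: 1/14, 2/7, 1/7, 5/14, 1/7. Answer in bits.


H = -sum(p_i * log2(p_i)). Terms: -(1/14)*log2(1/14) = 0.271954; -(2/7)*log2(2/7) = 0.516387; -(1/7)*log2(1/7) = 0.401051; -(5/14)*log2(5/14) = 0.530510; -(1/7)*log2(1/7) = 0.401051. H = 0.271954 + 0.516387 + 0.401051 + 0.530510 + 0.401051 = 2.121

2.121 bits


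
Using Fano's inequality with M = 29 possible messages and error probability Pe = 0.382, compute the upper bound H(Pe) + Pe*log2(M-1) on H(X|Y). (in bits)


H(Pe) = -Pe*log2(Pe) - (1-Pe)*log2(1-Pe) = -0.382*log2(0.382) - 0.618*log2(0.618) = 0.530352 + 0.429091 = 0.9594. Pe*log2(M-1) = 0.382*log2(28) = 1.836410. Bound = H(Pe) + Pe*log2(M-1) = 0.530352 + 0.429091 + 1.836410 = 2.7959

2.7959 bits


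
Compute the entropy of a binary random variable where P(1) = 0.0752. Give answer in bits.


H = -p*log2(p) - (1-p)*log2(1-p). -0.0752*log2(0.0752) = 0.280731; -0.9248*log2(0.9248) = 0.104305. H = 0.280731 + 0.104305 = 0.385

0.385 bits


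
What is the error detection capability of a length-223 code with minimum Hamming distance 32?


Detection capability = d_min - 1 = 32 - 1 = 31

31 errors


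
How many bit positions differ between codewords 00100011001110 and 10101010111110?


Count differing positions: ^ . . . ^ . . ^ ^ ^ . . . . = 5 differences

5


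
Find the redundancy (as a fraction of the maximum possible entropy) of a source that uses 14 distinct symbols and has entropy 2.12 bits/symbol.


H_max = log2(K) = log2(14) = 3.8074 bits/symbol. Redundancy = 1 - H/H_max = 1 - 2.12/3.8074 = 1 - 0.5568 = 0.4432

0.4432


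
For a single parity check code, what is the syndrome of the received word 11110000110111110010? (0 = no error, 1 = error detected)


Syndrome = XOR of all bits = 1 XOR 1 XOR 1 XOR 1 XOR 0 XOR 0 XOR 0 XOR 0 XOR 1 XOR 1 XOR 0 XOR 1 XOR 1 XOR 1 XOR 1 XOR 1 XOR 0 XOR 0 XOR 1 XOR 0 = 0

0


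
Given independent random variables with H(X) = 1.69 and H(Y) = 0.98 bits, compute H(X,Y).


For independent variables, H(X,Y) = H(X) + H(Y) = 1.69 + 0.98 = 2.67

2.67 bits


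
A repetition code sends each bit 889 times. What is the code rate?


Rate = k/n = 1/889

1/889


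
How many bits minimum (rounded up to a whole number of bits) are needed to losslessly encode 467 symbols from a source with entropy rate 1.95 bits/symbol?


Minimum bits >= n * H = 467 * 1.95 = 910.65, rounded up to a whole number of bits = 911

911 bits


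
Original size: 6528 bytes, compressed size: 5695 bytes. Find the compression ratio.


Ratio = original / compressed = 6528 / 5695 = 1.1463

1.1463


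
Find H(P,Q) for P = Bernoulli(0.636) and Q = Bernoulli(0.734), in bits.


H(P,Q) = -p*log2(q) - (1-p)*log2(1-q). -0.636*log2(0.734) = 0.283750; -0.364*log2(0.266) = 0.695423. H(P,Q) = 0.283750 + 0.695423 = 0.9792

0.9792 bits


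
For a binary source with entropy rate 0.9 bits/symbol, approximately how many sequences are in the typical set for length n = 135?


log2|A_typical| = nH = 135 * 0.9 = 121.5, so |A_typical| ~ 2^121.5 = 3.760e+36

3.760e+36


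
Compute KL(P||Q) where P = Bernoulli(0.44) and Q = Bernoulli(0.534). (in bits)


KL = p*log2(p/q) + (1-p)*log2((1-p)/(1-q)) = 0.44*log2(0.44/0.534) + 0.56*log2(0.56/0.466) = 0.0255

0.0255 bits


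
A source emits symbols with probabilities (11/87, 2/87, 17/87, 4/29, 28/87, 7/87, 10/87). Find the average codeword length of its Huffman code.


Huffman construction (repeatedly merge the two least-probable nodes; each merge adds 1 bit to every symbol beneath it): 2/87 + 7/87 = 3/29; 3/29 + 10/87 = 19/87; 11/87 + 4/29 = 23/87; 17/87 + 19/87 = 12/29; 23/87 + 28/87 = 17/29; 12/29 + 17/29 = 1. Resulting codeword lengths (in the order the probabilities were given): (3, 4, 2, 3, 2, 4, 3). L_avg = sum(p_i * l_i) = 11/87*3 + 2/87*4 + 17/87*2 + 4/29*3 + 28/87*2 + 7/87*4 + 10/87*3 = 75/29 = 2.5862

2.5862 bits


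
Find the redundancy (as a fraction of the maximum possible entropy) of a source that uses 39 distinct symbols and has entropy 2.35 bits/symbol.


H_max = log2(K) = log2(39) = 5.2854 bits/symbol. Redundancy = 1 - H/H_max = 1 - 2.35/5.2854 = 1 - 0.4446 = 0.5554

0.5554


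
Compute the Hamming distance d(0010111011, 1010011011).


Count differing positions: ^ . . . ^ . . . . . = 2 differences

2


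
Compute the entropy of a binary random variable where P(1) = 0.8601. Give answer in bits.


H = -p*log2(p) - (1-p)*log2(1-p). -0.8601*log2(0.8601) = 0.187006; -0.1399*log2(0.1399) = 0.396971. H = 0.187006 + 0.396971 = 0.584

0.584 bits


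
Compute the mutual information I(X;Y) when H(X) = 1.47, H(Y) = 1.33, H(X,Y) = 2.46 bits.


I(X;Y) = H(X) + H(Y) - H(X,Y) = 1.47 + 1.33 - 2.46 = 0.34

0.34 bits


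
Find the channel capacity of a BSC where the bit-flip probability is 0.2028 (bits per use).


H(p) = -p*log2(p) - (1-p)*log2(1-p) = -0.2028*log2(0.2028) - 0.7972*log2(0.7972) = 0.466819 + 0.260674 = 0.7275. C = 1 - H(p) = 1 - 0.7275 = 0.2725

0.2725 bits


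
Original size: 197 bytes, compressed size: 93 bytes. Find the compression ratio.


Ratio = original / compressed = 197 / 93 = 2.1183

2.1183


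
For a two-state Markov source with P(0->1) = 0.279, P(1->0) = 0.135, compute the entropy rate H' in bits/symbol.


Stationary distribution: pi_0 = p10/(p01+p10) = 0.3261, pi_1 = 0.6739. Entropy rate H' = pi_0*H(p01) + pi_1*H(p10) = 0.3261*0.8541 + 0.6739*0.571 = 0.6633

0.6633 bits/symbol


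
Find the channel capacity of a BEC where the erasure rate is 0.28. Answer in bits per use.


C = 1 - epsilon = 1 - 0.28 = 0.72

0.72 bits


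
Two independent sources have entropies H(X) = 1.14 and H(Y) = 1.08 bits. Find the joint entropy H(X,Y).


For independent variables, H(X,Y) = H(X) + H(Y) = 1.14 + 1.08 = 2.22

2.22 bits


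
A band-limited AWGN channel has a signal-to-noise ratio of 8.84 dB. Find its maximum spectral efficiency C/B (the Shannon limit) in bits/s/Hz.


SNR_linear = 10^(8.84/10) = 7.656; C/B = log2(1 + SNR_linear) = log2(1 + 7.656) = 3.1137

3.1137 bits/s/Hz


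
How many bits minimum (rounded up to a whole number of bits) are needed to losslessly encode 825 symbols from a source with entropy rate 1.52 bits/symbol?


Minimum bits >= n * H = 825 * 1.52 = 1254.0, rounded up to a whole number of bits = 1254

1254 bits


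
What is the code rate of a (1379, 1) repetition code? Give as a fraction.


Rate = k/n = 1/1379

1/1379


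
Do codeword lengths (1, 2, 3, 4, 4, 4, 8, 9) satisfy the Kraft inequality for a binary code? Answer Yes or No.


Kraft sum = sum(2^(-l_i)) = 1.0684, need <= 1. Result: violated (a binary prefix-free code with these lengths cannot exist)

No


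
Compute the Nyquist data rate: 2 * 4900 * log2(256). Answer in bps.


Rate = 2 * B * log2(M) = 2 * 4900 * 8.0 = 78400.0

78400.0 bps


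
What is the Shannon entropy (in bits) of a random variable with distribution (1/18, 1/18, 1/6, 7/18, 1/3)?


H = -sum(p_i * log2(p_i)). Terms: -(1/18)*log2(1/18) = 0.231663; -(1/18)*log2(1/18) = 0.231663; -(1/6)*log2(1/6) = 0.430827; -(7/18)*log2(7/18) = 0.529888; -(1/3)*log2(1/3) = 0.528321. H = 0.231663 + 0.231663 + 0.430827 + 0.529888 + 0.528321 = 1.9524

1.9524 bits


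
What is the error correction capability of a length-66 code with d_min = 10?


Correction capability = floor((d-1)/2) = floor((10-1)/2) = 4

4 errors


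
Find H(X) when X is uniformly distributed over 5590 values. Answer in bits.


H = log2(n) = log2(5590) = 12.4486

12.4486 bits


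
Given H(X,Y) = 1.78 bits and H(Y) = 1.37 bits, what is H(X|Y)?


H(X|Y) = H(X,Y) - H(Y) = 1.78 - 1.37 = 0.41

0.41 bits


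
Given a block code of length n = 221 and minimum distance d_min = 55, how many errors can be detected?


Detection capability = d_min - 1 = 55 - 1 = 54

54 errors


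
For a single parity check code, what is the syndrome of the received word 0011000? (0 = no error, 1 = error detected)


Syndrome = XOR of all bits = 0 XOR 0 XOR 1 XOR 1 XOR 0 XOR 0 XOR 0 = 0

0


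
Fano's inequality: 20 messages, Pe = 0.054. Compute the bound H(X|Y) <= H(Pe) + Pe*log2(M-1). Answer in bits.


H(Pe) = -Pe*log2(Pe) - (1-Pe)*log2(1-Pe) = -0.054*log2(0.054) - 0.946*log2(0.946) = 0.227388 + 0.075763 = 0.3032. Pe*log2(M-1) = 0.054*log2(19) = 0.229388. Bound = H(Pe) + Pe*log2(M-1) = 0.227388 + 0.075763 + 0.229388 = 0.5325

0.5325 bits


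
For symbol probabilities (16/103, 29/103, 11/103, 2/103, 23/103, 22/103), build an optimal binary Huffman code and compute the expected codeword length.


Huffman construction (repeatedly merge the two least-probable nodes; each merge adds 1 bit to every symbol beneath it): 2/103 + 11/103 = 13/103; 13/103 + 16/103 = 29/103; 22/103 + 23/103 = 45/103; 29/103 + 29/103 = 58/103; 45/103 + 58/103 = 1. Resulting codeword lengths (in the order the probabilities were given): (3, 2, 4, 4, 2, 2). L_avg = sum(p_i * l_i) = 16/103*3 + 29/103*2 + 11/103*4 + 2/103*4 + 23/103*2 + 22/103*2 = 248/103 = 2.4078

2.4078 bits


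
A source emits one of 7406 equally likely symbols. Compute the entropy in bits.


H = log2(n) = log2(7406) = 12.8545

12.8545 bits


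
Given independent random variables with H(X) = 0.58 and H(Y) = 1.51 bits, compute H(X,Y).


For independent variables, H(X,Y) = H(X) + H(Y) = 0.58 + 1.51 = 2.09

2.09 bits


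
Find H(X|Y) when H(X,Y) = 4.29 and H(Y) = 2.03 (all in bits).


H(X|Y) = H(X,Y) - H(Y) = 4.29 - 2.03 = 2.26

2.26 bits


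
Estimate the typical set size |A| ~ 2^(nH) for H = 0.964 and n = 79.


log2|A_typical| = nH = 79 * 0.964 = 76.156, so |A_typical| ~ 2^76.156 = 8.419e+22

8.419e+22


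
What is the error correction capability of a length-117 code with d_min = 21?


Correction capability = floor((d-1)/2) = floor((21-1)/2) = 10

10 errors


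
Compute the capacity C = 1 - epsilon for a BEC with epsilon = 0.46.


C = 1 - epsilon = 1 - 0.46 = 0.54

0.54 bits


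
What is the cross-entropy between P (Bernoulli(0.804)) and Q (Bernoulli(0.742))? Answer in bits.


H(P,Q) = -p*log2(q) - (1-p)*log2(1-q). -0.804*log2(0.742) = 0.346129; -0.196*log2(0.258) = 0.383093. H(P,Q) = 0.346129 + 0.383093 = 0.7292

0.7292 bits


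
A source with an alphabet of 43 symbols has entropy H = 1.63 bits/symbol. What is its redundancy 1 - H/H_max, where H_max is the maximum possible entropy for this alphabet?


H_max = log2(K) = log2(43) = 5.4263 bits/symbol. Redundancy = 1 - H/H_max = 1 - 1.63/5.4263 = 1 - 0.3004 = 0.6996

0.6996


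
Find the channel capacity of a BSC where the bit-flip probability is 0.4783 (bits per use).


H(p) = -p*log2(p) - (1-p)*log2(1-p) = -0.4783*log2(0.4783) - 0.5217*log2(0.5217) = 0.508917 + 0.489724 = 0.9986. C = 1 - H(p) = 1 - 0.9986 = 0.0014

0.0014 bits


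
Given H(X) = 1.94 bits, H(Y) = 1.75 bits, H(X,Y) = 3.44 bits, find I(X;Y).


I(X;Y) = H(X) + H(Y) - H(X,Y) = 1.94 + 1.75 - 3.44 = 0.25

0.25 bits


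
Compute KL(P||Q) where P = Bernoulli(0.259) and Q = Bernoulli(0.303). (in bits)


KL = p*log2(p/q) + (1-p)*log2((1-p)/(1-q)) = 0.259*log2(0.259/0.303) + 0.741*log2(0.741/0.697) = 0.0068

0.0068 bits


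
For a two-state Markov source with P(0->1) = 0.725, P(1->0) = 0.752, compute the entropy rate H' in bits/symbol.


Stationary distribution: pi_0 = p10/(p01+p10) = 0.5091, pi_1 = 0.4909. Entropy rate H' = pi_0*H(p01) + pi_1*H(p10) = 0.5091*0.8485 + 0.4909*0.8081 = 0.8287

0.8287 bits/symbol


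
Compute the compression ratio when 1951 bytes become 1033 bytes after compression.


Ratio = original / compressed = 1951 / 1033 = 1.8887

1.8887


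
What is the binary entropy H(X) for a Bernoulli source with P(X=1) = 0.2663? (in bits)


H = -p*log2(p) - (1-p)*log2(1-p). -0.2663*log2(0.2663) = 0.508334; -0.7337*log2(0.7337) = 0.327772. H = 0.508334 + 0.327772 = 0.8361

0.8361 bits


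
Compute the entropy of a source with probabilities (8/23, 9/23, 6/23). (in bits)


H = -sum(p_i * log2(p_i)). Terms: -(8/23)*log2(8/23) = 0.529935; -(9/23)*log2(9/23) = 0.529684; -(6/23)*log2(6/23) = 0.505722. H = 0.529935 + 0.529684 + 0.505722 = 1.5653

1.5653 bits


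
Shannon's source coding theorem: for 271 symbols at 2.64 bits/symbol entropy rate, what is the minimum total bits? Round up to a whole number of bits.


Minimum bits >= n * H = 271 * 2.64 = 715.44, rounded up to a whole number of bits = 716

716 bits


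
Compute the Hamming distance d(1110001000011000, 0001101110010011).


Count differing positions: ^ ^ ^ ^ ^ . . ^ ^ . . . ^ . ^ ^ = 10 differences

10


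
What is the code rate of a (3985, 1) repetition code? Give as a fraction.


Rate = k/n = 1/3985

1/3985


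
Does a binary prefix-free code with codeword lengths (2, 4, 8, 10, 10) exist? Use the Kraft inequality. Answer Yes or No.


Kraft sum = sum(2^(-l_i)) = 0.3184, need <= 1. Result: satisfied (a binary prefix-free code with these lengths exists)

Yes


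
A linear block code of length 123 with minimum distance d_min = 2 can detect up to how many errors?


Detection capability = d_min - 1 = 2 - 1 = 1

1 errors


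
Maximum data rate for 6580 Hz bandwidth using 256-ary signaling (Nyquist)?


Rate = 2 * B * log2(M) = 2 * 6580 * 8.0 = 105280.0

105280.0 bps


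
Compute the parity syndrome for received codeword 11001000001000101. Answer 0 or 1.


Syndrome = XOR of all bits = 1 XOR 1 XOR 0 XOR 0 XOR 1 XOR 0 XOR 0 XOR 0 XOR 0 XOR 0 XOR 1 XOR 0 XOR 0 XOR 0 XOR 1 XOR 0 XOR 1 = 0

0


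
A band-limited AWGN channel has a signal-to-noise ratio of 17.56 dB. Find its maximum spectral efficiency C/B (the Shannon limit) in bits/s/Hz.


SNR_linear = 10^(17.56/10) = 57.0164; C/B = log2(1 + SNR_linear) = log2(1 + 57.0164) = 5.8584

5.8584 bits/s/Hz


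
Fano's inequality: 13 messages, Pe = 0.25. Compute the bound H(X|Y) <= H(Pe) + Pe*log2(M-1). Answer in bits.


H(Pe) = -Pe*log2(Pe) - (1-Pe)*log2(1-Pe) = -0.25*log2(0.25) - 0.75*log2(0.75) = 0.500000 + 0.311278 = 0.8113. Pe*log2(M-1) = 0.25*log2(12) = 0.896241. Bound = H(Pe) + Pe*log2(M-1) = 0.500000 + 0.311278 + 0.896241 = 1.7075

1.7075 bits


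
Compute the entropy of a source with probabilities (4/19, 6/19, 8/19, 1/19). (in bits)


H = -sum(p_i * log2(p_i)). Terms: -(4/19)*log2(4/19) = 0.473248; -(6/19)*log2(6/19) = 0.525147; -(8/19)*log2(8/19) = 0.525443; -(1/19)*log2(1/19) = 0.223575. H = 0.473248 + 0.525147 + 0.525443 + 0.223575 = 1.7474

1.7474 bits


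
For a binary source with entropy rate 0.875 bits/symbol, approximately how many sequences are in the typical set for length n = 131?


log2|A_typical| = nH = 131 * 0.875 = 114.625, so |A_typical| ~ 2^114.625 = 3.203e+34

3.203e+34


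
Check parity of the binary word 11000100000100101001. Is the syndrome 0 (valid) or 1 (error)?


Syndrome = XOR of all bits = 1 XOR 1 XOR 0 XOR 0 XOR 0 XOR 1 XOR 0 XOR 0 XOR 0 XOR 0 XOR 0 XOR 1 XOR 0 XOR 0 XOR 1 XOR 0 XOR 1 XOR 0 XOR 0 XOR 1 = 1

1


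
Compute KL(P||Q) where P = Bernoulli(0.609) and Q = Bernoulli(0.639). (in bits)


KL = p*log2(p/q) + (1-p)*log2((1-p)/(1-q)) = 0.609*log2(0.609/0.639) + 0.391*log2(0.391/0.361) = 0.0028

0.0028 bits


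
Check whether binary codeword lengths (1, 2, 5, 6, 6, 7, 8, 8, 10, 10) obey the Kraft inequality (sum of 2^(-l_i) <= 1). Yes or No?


Kraft sum = sum(2^(-l_i)) = 0.8301, need <= 1. Result: satisfied (a binary prefix-free code with these lengths exists)

Yes


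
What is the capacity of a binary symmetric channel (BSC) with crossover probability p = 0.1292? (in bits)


H(p) = -p*log2(p) - (1-p)*log2(1-p) = -0.1292*log2(0.1292) - 0.8708*log2(0.8708) = 0.381440 + 0.173800 = 0.5552. C = 1 - H(p) = 1 - 0.5552 = 0.4448

0.4448 bits


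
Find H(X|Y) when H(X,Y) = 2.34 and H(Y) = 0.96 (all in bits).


H(X|Y) = H(X,Y) - H(Y) = 2.34 - 0.96 = 1.38

1.38 bits


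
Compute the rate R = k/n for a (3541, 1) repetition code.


Rate = k/n = 1/3541

1/3541


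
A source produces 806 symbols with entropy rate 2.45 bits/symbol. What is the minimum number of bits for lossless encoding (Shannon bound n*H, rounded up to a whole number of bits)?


Minimum bits >= n * H = 806 * 2.45 = 1974.7, rounded up to a whole number of bits = 1975

1975 bits


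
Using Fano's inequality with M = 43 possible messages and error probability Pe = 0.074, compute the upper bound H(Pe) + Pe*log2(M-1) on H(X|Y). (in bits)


H(Pe) = -Pe*log2(Pe) - (1-Pe)*log2(1-Pe) = -0.074*log2(0.074) - 0.926*log2(0.926) = 0.277968 + 0.102708 = 0.3807. Pe*log2(M-1) = 0.074*log2(42) = 0.399031. Bound = H(Pe) + Pe*log2(M-1) = 0.277968 + 0.102708 + 0.399031 = 0.7797

0.7797 bits


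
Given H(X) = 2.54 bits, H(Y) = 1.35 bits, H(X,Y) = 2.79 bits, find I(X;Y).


I(X;Y) = H(X) + H(Y) - H(X,Y) = 2.54 + 1.35 - 2.79 = 1.1

1.1 bits


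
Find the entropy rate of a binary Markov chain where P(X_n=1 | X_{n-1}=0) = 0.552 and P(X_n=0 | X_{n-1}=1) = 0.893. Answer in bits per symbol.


Stationary distribution: pi_0 = p10/(p01+p10) = 0.618, pi_1 = 0.382. Entropy rate H' = pi_0*H(p01) + pi_1*H(p10) = 0.618*0.9922 + 0.382*0.4908 = 0.8007

0.8007 bits/symbol


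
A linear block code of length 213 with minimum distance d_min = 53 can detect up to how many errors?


Detection capability = d_min - 1 = 53 - 1 = 52

52 errors


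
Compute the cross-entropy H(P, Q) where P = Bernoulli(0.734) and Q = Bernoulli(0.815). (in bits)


H(P,Q) = -p*log2(q) - (1-p)*log2(1-q). -0.734*log2(0.815) = 0.216624; -0.266*log2(0.185) = 0.647551. H(P,Q) = 0.216624 + 0.647551 = 0.8642

0.8642 bits


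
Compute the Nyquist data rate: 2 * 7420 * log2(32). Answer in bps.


Rate = 2 * B * log2(M) = 2 * 7420 * 5.0 = 74200.0

74200.0 bps


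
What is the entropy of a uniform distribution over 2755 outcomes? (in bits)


H = log2(n) = log2(2755) = 11.4278

11.4278 bits


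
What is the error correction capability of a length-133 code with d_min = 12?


Correction capability = floor((d-1)/2) = floor((12-1)/2) = 5

5 errors


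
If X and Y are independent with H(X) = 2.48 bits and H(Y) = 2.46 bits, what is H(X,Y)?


For independent variables, H(X,Y) = H(X) + H(Y) = 2.48 + 2.46 = 4.94

4.94 bits


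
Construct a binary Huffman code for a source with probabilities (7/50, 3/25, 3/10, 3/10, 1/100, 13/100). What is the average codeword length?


Huffman construction (repeatedly merge the two least-probable nodes; each merge adds 1 bit to every symbol beneath it): 1/100 + 3/25 = 13/100; 13/100 + 13/100 = 13/50; 7/50 + 13/50 = 2/5; 3/10 + 3/10 = 3/5; 2/5 + 3/5 = 1. Resulting codeword lengths (in the order the probabilities were given): (2, 4, 2, 2, 4, 3). L_avg = sum(p_i * l_i) = 7/50*2 + 3/25*4 + 3/10*2 + 3/10*2 + 1/100*4 + 13/100*3 = 239/100 = 2.39

2.39 bits


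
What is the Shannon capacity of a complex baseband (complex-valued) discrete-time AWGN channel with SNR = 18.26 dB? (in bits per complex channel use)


SNR_linear = 10^(18.26/10) = 66.9885; C = log2(1 + SNR_linear) = log2(1 + 66.9885) = 6.0872

6.0872 bits/channel use


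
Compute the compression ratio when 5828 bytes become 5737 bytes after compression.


Ratio = original / compressed = 5828 / 5737 = 1.0159

1.0159


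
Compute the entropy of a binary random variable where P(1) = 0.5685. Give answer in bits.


H = -p*log2(p) - (1-p)*log2(1-p). -0.5685*log2(0.5685) = 0.463195; -0.4315*log2(0.4315) = 0.523223. H = 0.463195 + 0.523223 = 0.9864

0.9864 bits


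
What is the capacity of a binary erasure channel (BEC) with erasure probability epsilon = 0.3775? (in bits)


C = 1 - epsilon = 1 - 0.3775 = 0.6225

0.6225 bits


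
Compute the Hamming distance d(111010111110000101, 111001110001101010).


Count differing positions: . . . . ^ ^ . . ^ ^ ^ ^ ^ . ^ ^ ^ ^ = 11 differences

11


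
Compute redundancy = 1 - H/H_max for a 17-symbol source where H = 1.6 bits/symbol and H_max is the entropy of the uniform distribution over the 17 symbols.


H_max = log2(K) = log2(17) = 4.0875 bits/symbol. Redundancy = 1 - H/H_max = 1 - 1.6/4.0875 = 1 - 0.3914 = 0.6086

0.6086


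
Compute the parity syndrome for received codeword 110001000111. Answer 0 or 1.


Syndrome = XOR of all bits = 1 XOR 1 XOR 0 XOR 0 XOR 0 XOR 1 XOR 0 XOR 0 XOR 0 XOR 1 XOR 1 XOR 1 = 0

0


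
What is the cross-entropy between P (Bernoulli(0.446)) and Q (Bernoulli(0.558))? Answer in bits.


H(P,Q) = -p*log2(q) - (1-p)*log2(1-q). -0.446*log2(0.558) = 0.375382; -0.554*log2(0.442) = 0.652546. H(P,Q) = 0.375382 + 0.652546 = 1.0279

1.0279 bits


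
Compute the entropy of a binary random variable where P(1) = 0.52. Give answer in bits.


H = -p*log2(p) - (1-p)*log2(1-p). -0.52*log2(0.52) = 0.490577; -0.48*log2(0.48) = 0.508269. H = 0.490577 + 0.508269 = 0.9988

0.9988 bits


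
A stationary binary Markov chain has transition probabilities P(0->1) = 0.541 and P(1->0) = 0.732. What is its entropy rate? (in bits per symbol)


Stationary distribution: pi_0 = p10/(p01+p10) = 0.575, pi_1 = 0.425. Entropy rate H' = pi_0*H(p01) + pi_1*H(p10) = 0.575*0.9951 + 0.425*0.8386 = 0.9286

0.9286 bits/symbol


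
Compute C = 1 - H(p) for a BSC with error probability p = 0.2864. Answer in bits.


H(p) = -p*log2(p) - (1-p)*log2(1-p) = -0.2864*log2(0.2864) - 0.7136*log2(0.7136) = 0.516636 + 0.347389 = 0.864. C = 1 - H(p) = 1 - 0.864 = 0.136

0.136 bits


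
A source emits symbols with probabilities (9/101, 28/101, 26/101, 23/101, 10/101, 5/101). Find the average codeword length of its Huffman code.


Huffman construction (repeatedly merge the two least-probable nodes; each merge adds 1 bit to every symbol beneath it): 5/101 + 9/101 = 14/101; 10/101 + 14/101 = 24/101; 23/101 + 24/101 = 47/101; 26/101 + 28/101 = 54/101; 47/101 + 54/101 = 1. Resulting codeword lengths (in the order the probabilities were given): (4, 2, 2, 2, 3, 4). L_avg = sum(p_i * l_i) = 9/101*4 + 28/101*2 + 26/101*2 + 23/101*2 + 10/101*3 + 5/101*4 = 240/101 = 2.3762

2.3762 bits


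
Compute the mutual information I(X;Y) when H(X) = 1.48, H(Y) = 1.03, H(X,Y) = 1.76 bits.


I(X;Y) = H(X) + H(Y) - H(X,Y) = 1.48 + 1.03 - 1.76 = 0.75

0.75 bits


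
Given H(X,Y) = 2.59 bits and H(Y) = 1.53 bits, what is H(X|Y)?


H(X|Y) = H(X,Y) - H(Y) = 2.59 - 1.53 = 1.06

1.06 bits


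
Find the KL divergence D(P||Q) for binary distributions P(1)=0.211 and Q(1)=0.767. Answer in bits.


KL = p*log2(p/q) + (1-p)*log2((1-p)/(1-q)) = 0.211*log2(0.211/0.767) + 0.789*log2(0.789/0.233) = 0.9955

0.9955 bits


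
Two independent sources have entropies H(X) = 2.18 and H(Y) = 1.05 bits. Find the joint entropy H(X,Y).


For independent variables, H(X,Y) = H(X) + H(Y) = 2.18 + 1.05 = 3.23

3.23 bits


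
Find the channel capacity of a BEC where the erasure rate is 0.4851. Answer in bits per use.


C = 1 - epsilon = 1 - 0.4851 = 0.5149

0.5149 bits


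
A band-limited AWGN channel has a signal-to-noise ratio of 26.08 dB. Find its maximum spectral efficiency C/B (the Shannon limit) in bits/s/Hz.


SNR_linear = 10^(26.08/10) = 405.5085; C/B = log2(1 + SNR_linear) = log2(1 + 405.5085) = 8.6671

8.6671 bits/s/Hz


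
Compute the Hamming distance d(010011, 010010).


Count differing positions: . . . . . ^ = 1 differences

1


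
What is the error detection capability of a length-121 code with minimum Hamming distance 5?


Detection capability = d_min - 1 = 5 - 1 = 4

4 errors


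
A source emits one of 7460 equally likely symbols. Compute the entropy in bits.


H = log2(n) = log2(7460) = 12.865

12.865 bits


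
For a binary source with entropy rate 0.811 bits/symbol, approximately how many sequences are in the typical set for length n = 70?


log2|A_typical| = nH = 70 * 0.811 = 56.77, so |A_typical| ~ 2^56.77 = 1.229e+17

1.229e+17


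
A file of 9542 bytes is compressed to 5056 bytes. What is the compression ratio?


Ratio = original / compressed = 9542 / 5056 = 1.8873

1.8873


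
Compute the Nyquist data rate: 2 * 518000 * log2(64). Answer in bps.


Rate = 2 * B * log2(M) = 2 * 518000 * 6.0 = 6216000.0

6216000.0 bps


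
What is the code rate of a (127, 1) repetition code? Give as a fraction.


Rate = k/n = 1/127

1/127


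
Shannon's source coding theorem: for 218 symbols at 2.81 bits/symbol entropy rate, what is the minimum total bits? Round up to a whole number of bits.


Minimum bits >= n * H = 218 * 2.81 = 612.58, rounded up to a whole number of bits = 613

613 bits


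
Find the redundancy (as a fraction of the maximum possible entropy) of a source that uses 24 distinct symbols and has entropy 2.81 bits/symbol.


H_max = log2(K) = log2(24) = 4.585 bits/symbol. Redundancy = 1 - H/H_max = 1 - 2.81/4.585 = 1 - 0.6129 = 0.3871

0.3871


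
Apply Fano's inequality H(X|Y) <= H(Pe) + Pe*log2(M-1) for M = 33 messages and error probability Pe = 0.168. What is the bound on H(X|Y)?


H(Pe) = -Pe*log2(Pe) - (1-Pe)*log2(1-Pe) = -0.168*log2(0.168) - 0.832*log2(0.832) = 0.432342 + 0.220767 = 0.6531. Pe*log2(M-1) = 0.168*log2(32) = 0.840000. Bound = H(Pe) + Pe*log2(M-1) = 0.432342 + 0.220767 + 0.840000 = 1.4931

1.4931 bits


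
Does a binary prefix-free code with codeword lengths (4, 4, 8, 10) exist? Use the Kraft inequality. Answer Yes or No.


Kraft sum = sum(2^(-l_i)) = 0.1299, need <= 1. Result: satisfied (a binary prefix-free code with these lengths exists)

Yes


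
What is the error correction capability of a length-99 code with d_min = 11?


Correction capability = floor((d-1)/2) = floor((11-1)/2) = 5

5 errors


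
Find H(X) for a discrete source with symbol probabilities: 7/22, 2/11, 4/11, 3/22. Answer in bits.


H = -sum(p_i * log2(p_i)). Terms: -(7/22)*log2(7/22) = 0.525661; -(2/11)*log2(2/11) = 0.447169; -(4/11)*log2(4/11) = 0.530702; -(3/22)*log2(3/22) = 0.391973. H = 0.525661 + 0.447169 + 0.530702 + 0.391973 = 1.8955

1.8955 bits


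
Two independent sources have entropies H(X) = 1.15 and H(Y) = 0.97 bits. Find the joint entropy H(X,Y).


For independent variables, H(X,Y) = H(X) + H(Y) = 1.15 + 0.97 = 2.12

2.12 bits


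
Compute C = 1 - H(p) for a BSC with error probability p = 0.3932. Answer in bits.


H(p) = -p*log2(p) - (1-p)*log2(1-p) = -0.3932*log2(0.3932) - 0.6068*log2(0.6068) = 0.529509 + 0.437325 = 0.9668. C = 1 - H(p) = 1 - 0.9668 = 0.0332

0.0332 bits


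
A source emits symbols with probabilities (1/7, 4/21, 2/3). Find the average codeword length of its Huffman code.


Huffman construction (repeatedly merge the two least-probable nodes; each merge adds 1 bit to every symbol beneath it): 1/7 + 4/21 = 1/3; 1/3 + 2/3 = 1. Resulting codeword lengths (in the order the probabilities were given): (2, 2, 1). L_avg = sum(p_i * l_i) = 1/7*2 + 4/21*2 + 2/3*1 = 4/3 = 1.3333

1.3333 bits


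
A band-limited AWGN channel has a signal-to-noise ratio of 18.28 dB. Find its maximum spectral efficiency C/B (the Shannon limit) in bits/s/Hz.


SNR_linear = 10^(18.28/10) = 67.2977; C/B = log2(1 + SNR_linear) = log2(1 + 67.2977) = 6.0938

6.0938 bits/s/Hz


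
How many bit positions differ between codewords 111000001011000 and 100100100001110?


Count differing positions: . ^ ^ ^ . . ^ . ^ . ^ . ^ ^ . = 8 differences

8


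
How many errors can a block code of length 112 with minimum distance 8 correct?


Correction capability = floor((d-1)/2) = floor((8-1)/2) = 3

3 errors


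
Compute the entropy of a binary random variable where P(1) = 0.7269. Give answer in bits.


H = -p*log2(p) - (1-p)*log2(1-p). -0.7269*log2(0.7269) = 0.334498; -0.2731*log2(0.2731) = 0.511379. H = 0.334498 + 0.511379 = 0.8459

0.8459 bits


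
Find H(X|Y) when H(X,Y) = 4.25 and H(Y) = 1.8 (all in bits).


H(X|Y) = H(X,Y) - H(Y) = 4.25 - 1.8 = 2.45

2.45 bits


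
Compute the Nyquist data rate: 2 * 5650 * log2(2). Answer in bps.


Rate = 2 * B * log2(M) = 2 * 5650 * 1.0 = 11300.0

11300.0 bps


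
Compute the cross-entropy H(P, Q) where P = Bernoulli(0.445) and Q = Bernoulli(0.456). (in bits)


H(P,Q) = -p*log2(q) - (1-p)*log2(1-q). -0.445*log2(0.456) = 0.504138; -0.555*log2(0.544) = 0.487468. H(P,Q) = 0.504138 + 0.487468 = 0.9916

0.9916 bits


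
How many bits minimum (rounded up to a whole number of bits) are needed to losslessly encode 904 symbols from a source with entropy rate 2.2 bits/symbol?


Minimum bits >= n * H = 904 * 2.2 = 1988.8, rounded up to a whole number of bits = 1989

1989 bits


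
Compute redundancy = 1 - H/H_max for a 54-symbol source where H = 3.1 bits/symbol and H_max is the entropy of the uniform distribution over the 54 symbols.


H_max = log2(K) = log2(54) = 5.7549 bits/symbol. Redundancy = 1 - H/H_max = 1 - 3.1/5.7549 = 1 - 0.5387 = 0.4613

0.4613


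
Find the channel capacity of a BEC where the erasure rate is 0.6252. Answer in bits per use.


C = 1 - epsilon = 1 - 0.6252 = 0.3748

0.3748 bits


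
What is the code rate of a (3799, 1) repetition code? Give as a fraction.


Rate = k/n = 1/3799

1/3799


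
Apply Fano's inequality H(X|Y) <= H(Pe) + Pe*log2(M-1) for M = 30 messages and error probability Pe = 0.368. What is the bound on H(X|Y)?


H(Pe) = -Pe*log2(Pe) - (1-Pe)*log2(1-Pe) = -0.368*log2(0.368) - 0.632*log2(0.632) = 0.530738 + 0.418386 = 0.9491. Pe*log2(M-1) = 0.368*log2(29) = 1.787737. Bound = H(Pe) + Pe*log2(M-1) = 0.530738 + 0.418386 + 1.787737 = 2.7369

2.7369 bits


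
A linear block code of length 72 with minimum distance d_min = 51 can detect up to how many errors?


Detection capability = d_min - 1 = 51 - 1 = 50

50 errors


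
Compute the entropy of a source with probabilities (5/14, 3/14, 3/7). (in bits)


H = -sum(p_i * log2(p_i)). Terms: -(5/14)*log2(5/14) = 0.530510; -(3/14)*log2(3/14) = 0.476227; -(3/7)*log2(3/7) = 0.523882. H = 0.530510 + 0.476227 + 0.523882 = 1.5306

1.5306 bits


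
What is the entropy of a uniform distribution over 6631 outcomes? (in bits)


H = log2(n) = log2(6631) = 12.695

12.695 bits


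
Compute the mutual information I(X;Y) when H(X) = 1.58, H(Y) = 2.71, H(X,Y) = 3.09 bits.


I(X;Y) = H(X) + H(Y) - H(X,Y) = 1.58 + 2.71 - 3.09 = 1.2

1.2 bits


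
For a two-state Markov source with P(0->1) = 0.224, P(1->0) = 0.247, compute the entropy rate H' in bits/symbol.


Stationary distribution: pi_0 = p10/(p01+p10) = 0.5244, pi_1 = 0.4756. Entropy rate H' = pi_0*H(p01) + pi_1*H(p10) = 0.5244*0.7674 + 0.4756*0.8065 = 0.786

0.786 bits/symbol


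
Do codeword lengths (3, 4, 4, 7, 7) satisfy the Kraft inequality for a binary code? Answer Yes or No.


Kraft sum = sum(2^(-l_i)) = 0.2656, need <= 1. Result: satisfied (a binary prefix-free code with these lengths exists)

Yes


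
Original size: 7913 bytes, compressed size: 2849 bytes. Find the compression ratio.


Ratio = original / compressed = 7913 / 2849 = 2.7775

2.7775


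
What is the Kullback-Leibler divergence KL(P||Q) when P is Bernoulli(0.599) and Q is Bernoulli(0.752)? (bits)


KL = p*log2(p/q) + (1-p)*log2((1-p)/(1-q)) = 0.599*log2(0.599/0.752) + 0.401*log2(0.401/0.248) = 0.0814

0.0814 bits


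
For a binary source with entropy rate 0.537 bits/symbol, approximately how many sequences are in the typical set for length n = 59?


log2|A_typical| = nH = 59 * 0.537 = 31.683, so |A_typical| ~ 2^31.683 = 3.448e+09

3.448e+09


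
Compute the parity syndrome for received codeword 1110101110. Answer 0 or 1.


Syndrome = XOR of all bits = 1 XOR 1 XOR 1 XOR 0 XOR 1 XOR 0 XOR 1 XOR 1 XOR 1 XOR 0 = 1

1


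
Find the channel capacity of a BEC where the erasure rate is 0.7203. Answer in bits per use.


C = 1 - epsilon = 1 - 0.7203 = 0.2797

0.2797 bits


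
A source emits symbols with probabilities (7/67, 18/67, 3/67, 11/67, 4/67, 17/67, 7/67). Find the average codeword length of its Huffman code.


Huffman construction (repeatedly merge the two least-probable nodes; each merge adds 1 bit to every symbol beneath it): 3/67 + 4/67 = 7/67; 7/67 + 7/67 = 14/67; 7/67 + 11/67 = 18/67; 14/67 + 17/67 = 31/67; 18/67 + 18/67 = 36/67; 31/67 + 36/67 = 1. Resulting codeword lengths (in the order the probabilities were given): (3, 2, 4, 3, 4, 2, 3). L_avg = sum(p_i * l_i) = 7/67*3 + 18/67*2 + 3/67*4 + 11/67*3 + 4/67*4 + 17/67*2 + 7/67*3 = 173/67 = 2.5821

2.5821 bits


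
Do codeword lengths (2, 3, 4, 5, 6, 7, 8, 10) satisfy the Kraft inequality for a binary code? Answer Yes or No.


Kraft sum = sum(2^(-l_i)) = 0.4971, need <= 1. Result: satisfied (a binary prefix-free code with these lengths exists)

Yes


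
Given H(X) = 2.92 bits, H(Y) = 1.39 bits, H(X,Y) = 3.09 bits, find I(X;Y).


I(X;Y) = H(X) + H(Y) - H(X,Y) = 2.92 + 1.39 - 3.09 = 1.22

1.22 bits


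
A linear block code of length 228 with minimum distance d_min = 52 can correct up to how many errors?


Correction capability = floor((d-1)/2) = floor((52-1)/2) = 25

25 errors


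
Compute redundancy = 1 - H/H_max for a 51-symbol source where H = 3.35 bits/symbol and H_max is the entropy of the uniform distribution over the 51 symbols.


H_max = log2(K) = log2(51) = 5.6724 bits/symbol. Redundancy = 1 - H/H_max = 1 - 3.35/5.6724 = 1 - 0.5906 = 0.4094

0.4094


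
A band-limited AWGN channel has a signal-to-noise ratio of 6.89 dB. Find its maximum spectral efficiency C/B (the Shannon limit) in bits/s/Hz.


SNR_linear = 10^(6.89/10) = 4.8865; C/B = log2(1 + SNR_linear) = log2(1 + 4.8865) = 2.5574

2.5574 bits/s/Hz


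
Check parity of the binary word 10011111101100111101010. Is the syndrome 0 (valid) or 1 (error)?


Syndrome = XOR of all bits = 1 XOR 0 XOR 0 XOR 1 XOR 1 XOR 1 XOR 1 XOR 1 XOR 1 XOR 0 XOR 1 XOR 1 XOR 0 XOR 0 XOR 1 XOR 1 XOR 1 XOR 1 XOR 0 XOR 1 XOR 0 XOR 1 XOR 0 = 1

1


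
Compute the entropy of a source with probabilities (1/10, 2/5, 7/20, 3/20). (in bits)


H = -sum(p_i * log2(p_i)). Terms: -(1/10)*log2(1/10) = 0.332193; -(2/5)*log2(2/5) = 0.528771; -(7/20)*log2(7/20) = 0.530101; -(3/20)*log2(3/20) = 0.410545. H = 0.332193 + 0.528771 + 0.530101 + 0.410545 = 1.8016

1.8016 bits


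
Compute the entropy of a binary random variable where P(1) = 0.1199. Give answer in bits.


H = -p*log2(p) - (1-p)*log2(1-p). -0.1199*log2(0.1199) = 0.366906; -0.8801*log2(0.8801) = 0.162168. H = 0.366906 + 0.162168 = 0.5291

0.5291 bits


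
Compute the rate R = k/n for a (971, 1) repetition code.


Rate = k/n = 1/971

1/971


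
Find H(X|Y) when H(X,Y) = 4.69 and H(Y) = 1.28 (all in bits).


H(X|Y) = H(X,Y) - H(Y) = 4.69 - 1.28 = 3.41

3.41 bits


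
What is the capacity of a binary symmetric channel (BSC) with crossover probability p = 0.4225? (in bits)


H(p) = -p*log2(p) - (1-p)*log2(1-p) = -0.4225*log2(0.4225) - 0.5775*log2(0.5775) = 0.525158 + 0.457442 = 0.9826. C = 1 - H(p) = 1 - 0.9826 = 0.0174

0.0174 bits


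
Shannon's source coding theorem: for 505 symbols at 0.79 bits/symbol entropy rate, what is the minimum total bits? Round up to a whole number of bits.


Minimum bits >= n * H = 505 * 0.79 = 398.95, rounded up to a whole number of bits = 399

399 bits


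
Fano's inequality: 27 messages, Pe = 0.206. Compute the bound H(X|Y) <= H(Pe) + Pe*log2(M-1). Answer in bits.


H(Pe) = -Pe*log2(Pe) - (1-Pe)*log2(1-Pe) = -0.206*log2(0.206) - 0.794*log2(0.794) = 0.469532 + 0.264235 = 0.7338. Pe*log2(M-1) = 0.206*log2(26) = 0.968291. Bound = H(Pe) + Pe*log2(M-1) = 0.469532 + 0.264235 + 0.968291 = 1.7021

1.7021 bits


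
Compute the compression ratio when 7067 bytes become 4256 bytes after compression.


Ratio = original / compressed = 7067 / 4256 = 1.6605

1.6605


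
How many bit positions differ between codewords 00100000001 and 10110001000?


Count differing positions: ^ . . ^ . . . ^ . . ^ = 4 differences

4


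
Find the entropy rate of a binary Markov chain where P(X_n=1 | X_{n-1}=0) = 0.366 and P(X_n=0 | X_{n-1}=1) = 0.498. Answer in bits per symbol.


Stationary distribution: pi_0 = p10/(p01+p10) = 0.5764, pi_1 = 0.4236. Entropy rate H' = pi_0*H(p01) + pi_1*H(p10) = 0.5764*0.9476 + 0.4236*1.0 = 0.9698

0.9698 bits/symbol
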